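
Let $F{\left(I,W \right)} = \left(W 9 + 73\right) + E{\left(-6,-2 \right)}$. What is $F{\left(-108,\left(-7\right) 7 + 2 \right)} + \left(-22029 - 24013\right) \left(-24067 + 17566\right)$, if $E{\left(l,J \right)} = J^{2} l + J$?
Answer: $299318666$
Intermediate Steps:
$E{\left(l,J \right)} = J + l J^{2}$ ($E{\left(l,J \right)} = l J^{2} + J = J + l J^{2}$)
$F{\left(I,W \right)} = 47 + 9 W$ ($F{\left(I,W \right)} = \left(W 9 + 73\right) - 2 \left(1 - -12\right) = \left(9 W + 73\right) - 2 \left(1 + 12\right) = \left(73 + 9 W\right) - 26 = 47 + 9 W$)
$F{\left(-108,\left(-7\right) 7 + 2 \right)} + \left(-22029 - 24013\right) \left(-24067 + 17566\right) = \left(47 + 9 \left(\left(-7\right) 7 + 2\right)\right) + \left(-22029 - 24013\right) \left(-24067 + 17566\right) = \left(47 + 9 \left(-49 + 2\right)\right) - -299319042 = \left(47 + 9 \left(-47\right)\right) + 299319042 = \left(47 - 423\right) + 299319042 = -376 + 299319042 = 299318666$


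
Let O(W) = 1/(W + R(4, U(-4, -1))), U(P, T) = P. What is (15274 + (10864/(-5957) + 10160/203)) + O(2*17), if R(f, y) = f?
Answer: 100584668941/6564614 ≈ 15322.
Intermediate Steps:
O(W) = 1/(4 + W) (O(W) = 1/(W + 4) = 1/(4 + W))
(15274 + (10864/(-5957) + 10160/203)) + O(2*17) = (15274 + (10864/(-5957) + 10160/203)) + 1/(4 + 2*17) = (15274 + (10864*(-1/5957) + 10160*(1/203))) + 1/(4 + 34) = (15274 + (-1552/851 + 10160/203)) + 1/38 = (15274 + 8331104/172753) + 1/38 = 2646960426/172753 + 1/38 = 100584668941/6564614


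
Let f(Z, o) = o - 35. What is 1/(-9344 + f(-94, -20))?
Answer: -1/9399 ≈ -0.00010639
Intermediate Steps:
f(Z, o) = -35 + o
1/(-9344 + f(-94, -20)) = 1/(-9344 + (-35 - 20)) = 1/(-9344 - 55) = 1/(-9399) = -1/9399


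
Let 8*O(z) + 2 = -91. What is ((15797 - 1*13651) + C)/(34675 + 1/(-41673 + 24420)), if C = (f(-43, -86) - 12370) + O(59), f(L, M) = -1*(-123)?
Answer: -1395784953/4785982192 ≈ -0.29164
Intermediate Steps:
O(z) = -93/8 (O(z) = -¼ + (⅛)*(-91) = -¼ - 91/8 = -93/8)
f(L, M) = 123
C = -98069/8 (C = (123 - 12370) - 93/8 = -12247 - 93/8 = -98069/8 ≈ -12259.)
((15797 - 1*13651) + C)/(34675 + 1/(-41673 + 24420)) = ((15797 - 1*13651) - 98069/8)/(34675 + 1/(-41673 + 24420)) = ((15797 - 13651) - 98069/8)/(34675 + 1/(-17253)) = (2146 - 98069/8)/(34675 - 1/17253) = -80901/(8*598247774/17253) = -80901/8*17253/598247774 = -1395784953/4785982192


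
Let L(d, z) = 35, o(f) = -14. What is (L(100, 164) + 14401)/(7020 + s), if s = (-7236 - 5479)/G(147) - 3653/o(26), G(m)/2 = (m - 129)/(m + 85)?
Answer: -1818936/9407183 ≈ -0.19336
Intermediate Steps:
G(m) = 2*(-129 + m)/(85 + m) (G(m) = 2*((m - 129)/(m + 85)) = 2*((-129 + m)/(85 + m)) = 2*(-129 + m)/(85 + m))
s = -10291703/126 (s = (-7236 - 5479)/((2*(-129 + 147)/(85 + 147))) - 3653/(-14) = -12715/(2*18/232) - 3653*(-1/14) = -12715/(2*(1/232)*18) + 3653/14 = -12715/9/58 + 3653/14 = -12715*58/9 + 3653/14 = -737470/9 + 3653/14 = -10291703/126 ≈ -81680.)
(L(100, 164) + 14401)/(7020 + s) = (35 + 14401)/(7020 - 10291703/126) = 14436/(-9407183/126) = 14436*(-126/9407183) = -1818936/9407183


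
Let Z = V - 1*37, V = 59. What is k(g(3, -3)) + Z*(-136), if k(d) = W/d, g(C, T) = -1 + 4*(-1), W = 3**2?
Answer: -14969/5 ≈ -2993.8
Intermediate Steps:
W = 9
g(C, T) = -5 (g(C, T) = -1 - 4 = -5)
k(d) = 9/d
Z = 22 (Z = 59 - 1*37 = 59 - 37 = 22)
k(g(3, -3)) + Z*(-136) = 9/(-5) + 22*(-136) = 9*(-1/5) - 2992 = -9/5 - 2992 = -14969/5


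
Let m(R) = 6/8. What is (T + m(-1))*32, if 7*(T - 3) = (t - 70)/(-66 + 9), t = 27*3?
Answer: 47528/399 ≈ 119.12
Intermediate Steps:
t = 81
T = 1186/399 (T = 3 + ((81 - 70)/(-66 + 9))/7 = 3 + (11/(-57))/7 = 3 + (11*(-1/57))/7 = 3 + (⅐)*(-11/57) = 3 - 11/399 = 1186/399 ≈ 2.9724)
m(R) = ¾ (m(R) = 6*(⅛) = ¾)
(T + m(-1))*32 = (1186/399 + ¾)*32 = (5941/1596)*32 = 47528/399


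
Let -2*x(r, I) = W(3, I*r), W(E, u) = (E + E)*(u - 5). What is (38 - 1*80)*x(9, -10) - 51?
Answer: -12021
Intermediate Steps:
W(E, u) = 2*E*(-5 + u) (W(E, u) = (2*E)*(-5 + u) = 2*E*(-5 + u))
x(r, I) = 15 - 3*I*r (x(r, I) = -3*(-5 + I*r) = -(-30 + 6*I*r)/2 = 15 - 3*I*r)
(38 - 1*80)*x(9, -10) - 51 = (38 - 1*80)*(15 - 3*(-10)*9) - 51 = (38 - 80)*(15 + 270) - 51 = -42*285 - 51 = -11970 - 51 = -12021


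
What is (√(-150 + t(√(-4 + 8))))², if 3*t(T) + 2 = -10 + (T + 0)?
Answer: -460/3 ≈ -153.33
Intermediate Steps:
t(T) = -4 + T/3 (t(T) = -⅔ + (-10 + (T + 0))/3 = -⅔ + (-10 + T)/3 = -⅔ + (-10/3 + T/3) = -4 + T/3)
(√(-150 + t(√(-4 + 8))))² = (√(-150 + (-4 + √(-4 + 8)/3)))² = (√(-150 + (-4 + √4/3)))² = (√(-150 + (-4 + (⅓)*2)))² = (√(-150 + (-4 + ⅔)))² = (√(-150 - 10/3))² = (√(-460/3))² = (2*I*√345/3)² = -460/3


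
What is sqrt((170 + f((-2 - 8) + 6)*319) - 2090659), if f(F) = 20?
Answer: I*sqrt(2084109) ≈ 1443.6*I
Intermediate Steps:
sqrt((170 + f((-2 - 8) + 6)*319) - 2090659) = sqrt((170 + 20*319) - 2090659) = sqrt((170 + 6380) - 2090659) = sqrt(6550 - 2090659) = sqrt(-2084109) = I*sqrt(2084109)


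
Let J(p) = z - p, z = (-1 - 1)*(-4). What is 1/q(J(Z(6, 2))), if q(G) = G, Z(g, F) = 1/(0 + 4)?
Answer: 4/31 ≈ 0.12903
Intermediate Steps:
z = 8 (z = -2*(-4) = 8)
Z(g, F) = 1/4
J(p) = 8 - p
1/q(J(Z(6, 2))) = 1/(8 - 1*1/4) = 1/(8 - 1/4) = 1/(31/4) = 4/31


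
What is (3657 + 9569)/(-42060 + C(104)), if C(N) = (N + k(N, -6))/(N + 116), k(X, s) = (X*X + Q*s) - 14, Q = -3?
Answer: -727430/2310569 ≈ -0.31483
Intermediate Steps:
k(X, s) = -14 + X² - 3*s (k(X, s) = (X*X - 3*s) - 14 = (X² - 3*s) - 14 = -14 + X² - 3*s)
C(N) = (4 + N + N²)/(116 + N) (C(N) = (N + (-14 + N² - 3*(-6)))/(N + 116) = (N + (-14 + N² + 18))/(116 + N) = (N + (4 + N²))/(116 + N) = (4 + N + N²)/(116 + N))
(3657 + 9569)/(-42060 + C(104)) = (3657 + 9569)/(-42060 + (4 + 104 + 104²)/(116 + 104)) = 13226/(-42060 + (4 + 104 + 10816)/220) = 13226/(-42060 + (1/220)*10924) = 13226/(-42060 + 2731/55) = 13226/(-2310569/55) = 13226*(-55/2310569) = -727430/2310569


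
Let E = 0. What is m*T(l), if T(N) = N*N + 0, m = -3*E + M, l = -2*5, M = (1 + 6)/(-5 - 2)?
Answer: -100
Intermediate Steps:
M = -1 (M = 7/(-7) = 7*(-⅐) = -1)
l = -10
m = -1 (m = -3*0 - 1 = 0 - 1 = -1)
T(N) = N² (T(N) = N² + 0 = N²)
m*T(l) = -1*(-10)² = -1*100 = -100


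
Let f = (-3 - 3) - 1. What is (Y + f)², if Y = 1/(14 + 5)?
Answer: 17424/361 ≈ 48.266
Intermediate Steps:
f = -7 (f = -6 - 1 = -7)
Y = 1/19 ≈ 0.052632
(Y + f)² = (1/19 - 7)² = (-132/19)² = 17424/361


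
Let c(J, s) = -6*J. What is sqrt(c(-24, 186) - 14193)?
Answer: 3*I*sqrt(1561) ≈ 118.53*I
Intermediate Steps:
sqrt(c(-24, 186) - 14193) = sqrt(-6*(-24) - 14193) = sqrt(144 - 14193) = sqrt(-14049) = 3*I*sqrt(1561)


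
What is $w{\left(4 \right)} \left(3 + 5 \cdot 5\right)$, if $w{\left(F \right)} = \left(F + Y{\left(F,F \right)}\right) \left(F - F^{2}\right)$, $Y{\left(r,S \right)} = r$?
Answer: $-2688$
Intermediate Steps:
$w{\left(F \right)} = 2 F \left(F - F^{2}\right)$ ($w{\left(F \right)} = \left(F + F\right) \left(F - F^{2}\right) = 2 F \left(F - F^{2}\right)$)
$w{\left(4 \right)} \left(3 + 5 \cdot 5\right) = 2 \cdot 4^{2} \left(1 - 4\right) \left(3 + 5 \cdot 5\right) = 2 \cdot 16 \left(1 - 4\right) \left(3 + 25\right) = 2 \cdot 16 \left(-3\right) 28 = \left(-96\right) 28 = -2688$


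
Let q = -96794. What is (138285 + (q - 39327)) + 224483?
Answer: 226647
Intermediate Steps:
(138285 + (q - 39327)) + 224483 = (138285 + (-96794 - 39327)) + 224483 = (138285 - 136121) + 224483 = 2164 + 224483 = 226647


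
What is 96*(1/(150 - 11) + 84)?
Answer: 1120992/139 ≈ 8064.7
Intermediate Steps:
96*(1/(150 - 11) + 84) = 96*(1/139 + 84) = 96*(11677/139) = 1120992/139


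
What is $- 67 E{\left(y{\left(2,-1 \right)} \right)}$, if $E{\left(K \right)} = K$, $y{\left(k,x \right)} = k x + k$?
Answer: $0$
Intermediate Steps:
$y{\left(k,x \right)} = k + k x$
$- 67 E{\left(y{\left(2,-1 \right)} \right)} = - 67 \cdot 2 \left(1 - 1\right) = - 67 \cdot 2 \cdot 0 = - 67 \cdot 0 = \left(-1\right) 0 = 0$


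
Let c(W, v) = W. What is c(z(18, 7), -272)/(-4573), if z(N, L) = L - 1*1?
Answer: -6/4573 ≈ -0.0013120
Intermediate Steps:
z(N, L) = -1 + L (z(N, L) = L - 1 = -1 + L)
c(z(18, 7), -272)/(-4573) = (-1 + 7)/(-4573) = 6*(-1/4573) = -6/4573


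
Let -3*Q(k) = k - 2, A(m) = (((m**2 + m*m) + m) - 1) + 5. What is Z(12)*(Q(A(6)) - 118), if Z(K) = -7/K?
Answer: 1519/18 ≈ 84.389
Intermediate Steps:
A(m) = 4 + m + 2*m**2 (A(m) = (((m**2 + m**2) + m) - 1) + 5 = ((2*m**2 + m) - 1) + 5 = ((m + 2*m**2) - 1) + 5 = (-1 + m + 2*m**2) + 5 = 4 + m + 2*m**2)
Q(k) = 2/3 - k/3 (Q(k) = -(k - 2)/3 = -(-2 + k)/3 = 2/3 - k/3)
Z(12)*(Q(A(6)) - 118) = (-7/12)*((2/3 - (4 + 6 + 2*6**2)/3) - 118) = (-7*1/12)*((2/3 - (4 + 6 + 2*36)/3) - 118) = -7*((2/3 - (4 + 6 + 72)/3) - 118)/12 = -7*((2/3 - 1/3*82) - 118)/12 = -7*((2/3 - 82/3) - 118)/12 = -7*(-80/3 - 118)/12 = -7/12*(-434/3) = 1519/18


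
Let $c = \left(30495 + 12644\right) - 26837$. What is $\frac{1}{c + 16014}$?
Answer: $\frac{1}{32316} \approx 3.0944 \cdot 10^{-5}$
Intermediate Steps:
$c = 16302$ ($c = 43139 - 26837 = 16302$)
$\frac{1}{c + 16014} = \frac{1}{16302 + 16014} = \frac{1}{32316}$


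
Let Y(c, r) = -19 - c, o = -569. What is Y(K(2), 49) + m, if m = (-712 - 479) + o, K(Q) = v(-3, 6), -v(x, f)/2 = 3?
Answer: -1773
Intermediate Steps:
v(x, f) = -6 (v(x, f) = -2*3 = -6)
K(Q) = -6
m = -1760 (m = (-712 - 479) - 569 = -1191 - 569 = -1760)
Y(K(2), 49) + m = (-19 - 1*(-6)) - 1760 = (-19 + 6) - 1760 = -13 - 1760 = -1773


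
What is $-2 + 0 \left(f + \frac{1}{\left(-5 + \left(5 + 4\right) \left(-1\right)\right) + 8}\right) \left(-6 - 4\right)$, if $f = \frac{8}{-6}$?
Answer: $-2$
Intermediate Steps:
$f = - \frac{4}{3}$ ($f = 8 \left(- \frac{1}{6}\right) = - \frac{4}{3} \approx -1.3333$)
$-2 + 0 \left(f + \frac{1}{\left(-5 + \left(5 + 4\right) \left(-1\right)\right) + 8}\right) \left(-6 - 4\right) = -2 + 0 \left(- \frac{4}{3} + \frac{1}{\left(-5 + \left(5 + 4\right) \left(-1\right)\right) + 8}\right) \left(-6 - 4\right) = -2 + 0 \left(- \frac{4}{3} + \frac{1}{\left(-5 + 9 \left(-1\right)\right) + 8}\right) \left(-10\right) = -2 + 0 \left(- \frac{4}{3} + \frac{1}{\left(-5 - 9\right) + 8}\right) \left(-10\right) = -2 + 0 \left(- \frac{4}{3} + \frac{1}{-14 + 8}\right) \left(-10\right) = -2 + 0 \left(- \frac{4}{3} + \frac{1}{-6}\right) \left(-10\right) = -2 + 0 \left(- \frac{4}{3} - \frac{1}{6}\right) \left(-10\right) = -2 + 0 \left(\left(- \frac{3}{2}\right) \left(-10\right)\right) = -2 + 0 \cdot 15 = -2 + 0 = -2$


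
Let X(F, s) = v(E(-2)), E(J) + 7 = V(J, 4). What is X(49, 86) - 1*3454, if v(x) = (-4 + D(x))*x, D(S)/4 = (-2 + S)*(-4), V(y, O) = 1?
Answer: -4198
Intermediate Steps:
D(S) = 32 - 16*S (D(S) = 4*((-2 + S)*(-4)) = 4*(8 - 4*S) = 32 - 16*S)
E(J) = -6 (E(J) = -7 + 1 = -6)
v(x) = x*(28 - 16*x) (v(x) = (-4 + (32 - 16*x))*x = (28 - 16*x)*x = x*(28 - 16*x))
X(F, s) = -744 (X(F, s) = 4*(-6)*(7 - 4*(-6)) = 4*(-6)*(7 + 24) = 4*(-6)*31 = -744)
X(49, 86) - 1*3454 = -744 - 1*3454 = -744 - 3454 = -4198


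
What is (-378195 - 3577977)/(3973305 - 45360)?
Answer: -1318724/1309315 ≈ -1.0072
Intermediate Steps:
(-378195 - 3577977)/(3973305 - 45360) = -3956172/3927945 = -3956172*1/3927945 = -1318724/1309315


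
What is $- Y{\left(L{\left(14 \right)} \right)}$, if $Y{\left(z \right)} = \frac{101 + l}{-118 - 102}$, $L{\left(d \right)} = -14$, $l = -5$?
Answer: $\frac{24}{55} \approx 0.43636$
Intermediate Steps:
$Y{\left(z \right)} = - \frac{24}{55}$ ($Y{\left(z \right)} = \frac{101 - 5}{-118 - 102} = \frac{96}{-220} = 96 \left(- \frac{1}{220}\right) = - \frac{24}{55}$)
$- Y{\left(L{\left(14 \right)} \right)} = \left(-1\right) \left(- \frac{24}{55}\right) = \frac{24}{55}$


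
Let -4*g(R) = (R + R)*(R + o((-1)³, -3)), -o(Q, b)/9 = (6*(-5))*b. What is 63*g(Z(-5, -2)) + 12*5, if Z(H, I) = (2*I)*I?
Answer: 202164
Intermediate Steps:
o(Q, b) = 270*b (o(Q, b) = -9*6*(-5)*b = -(-270)*b = 270*b)
Z(H, I) = 2*I²
g(R) = -R*(-810 + R)/2 (g(R) = -(R + R)*(R + 270*(-3))/4 = -2*R*(R - 810)/4 = -2*R*(-810 + R)/4 = -R*(-810 + R)/2)
63*g(Z(-5, -2)) + 12*5 = 63*((2*(-2)²)*(810 - 2*(-2)²)/2) + 12*5 = 63*((2*4)*(810 - 2*4)/2) + 60 = 63*((½)*8*(810 - 1*8)) + 60 = 63*((½)*8*(810 - 8)) + 60 = 63*((½)*8*802) + 60 = 63*3208 + 60 = 202104 + 60 = 202164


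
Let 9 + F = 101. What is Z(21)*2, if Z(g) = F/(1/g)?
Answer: 3864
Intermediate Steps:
F = 92 (F = -9 + 101 = 92)
Z(g) = 92*g (Z(g) = 92/(1/g) = 92*g)
Z(21)*2 = (92*21)*2 = 1932*2 = 3864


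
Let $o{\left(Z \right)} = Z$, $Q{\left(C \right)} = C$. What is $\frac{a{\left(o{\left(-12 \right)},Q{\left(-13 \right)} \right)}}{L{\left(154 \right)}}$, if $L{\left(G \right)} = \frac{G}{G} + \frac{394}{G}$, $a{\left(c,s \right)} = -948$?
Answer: $- \frac{36498}{137} \approx -266.41$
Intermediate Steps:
$L{\left(G \right)} = 1 + \frac{394}{G}$
$\frac{a{\left(o{\left(-12 \right)},Q{\left(-13 \right)} \right)}}{L{\left(154 \right)}} = - \frac{948}{\frac{1}{154} \left(394 + 154\right)} = - \frac{948}{\frac{1}{154} \cdot 548} = - \frac{948}{\frac{274}{77}} = \left(-948\right) \frac{77}{274} = - \frac{36498}{137}$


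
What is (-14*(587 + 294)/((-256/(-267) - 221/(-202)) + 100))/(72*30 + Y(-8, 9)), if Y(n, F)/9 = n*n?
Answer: -55435163/1254939132 ≈ -0.044174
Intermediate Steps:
Y(n, F) = 9*n**2 (Y(n, F) = 9*(n*n) = 9*n**2)
(-14*(587 + 294)/((-256/(-267) - 221/(-202)) + 100))/(72*30 + Y(-8, 9)) = (-14*(587 + 294)/((-256/(-267) - 221/(-202)) + 100))/(72*30 + 9*(-8)**2) = (-12334/((-256*(-1/267) - 221*(-1/202)) + 100))/(2160 + 9*64) = (-12334/((256/267 + 221/202) + 100))/(2160 + 576) = -12334/(110719/53934 + 100)/2736 = -12334/5504119/53934*(1/2736) = -12334*53934/5504119*(1/2736) = -14*47515854/5504119*(1/2736) = -665221956/5504119*1/2736 = -55435163/1254939132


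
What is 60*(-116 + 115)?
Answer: -60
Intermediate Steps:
60*(-116 + 115) = 60*(-1) = -60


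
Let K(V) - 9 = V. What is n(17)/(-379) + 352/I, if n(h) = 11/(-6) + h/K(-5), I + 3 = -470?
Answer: -146783/195564 ≈ -0.75056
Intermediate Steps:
I = -473 (I = -3 - 470 = -473)
K(V) = 9 + V
n(h) = -11/6 + h/4 (n(h) = 11/(-6) + h/(9 - 5) = 11*(-⅙) + h/4 = -11/6 + h*(¼) = -11/6 + h/4)
n(17)/(-379) + 352/I = (-11/6 + (¼)*17)/(-379) + 352/(-473) = (-11/6 + 17/4)*(-1/379) + 352*(-1/473) = (29/12)*(-1/379) - 32/43 = -29/4548 - 32/43 = -146783/195564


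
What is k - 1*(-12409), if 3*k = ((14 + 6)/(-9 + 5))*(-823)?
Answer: 41342/3 ≈ 13781.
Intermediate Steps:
k = 4115/3 (k = (((14 + 6)/(-9 + 5))*(-823))/3 = ((20/(-4))*(-823))/3 = ((20*(-¼))*(-823))/3 = (-5*(-823))/3 = (⅓)*4115 = 4115/3 ≈ 1371.7)
k - 1*(-12409) = 4115/3 - 1*(-12409) = 4115/3 + 12409 = 41342/3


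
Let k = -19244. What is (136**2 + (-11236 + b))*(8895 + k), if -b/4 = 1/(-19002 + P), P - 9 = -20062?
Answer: -2934348257096/39055 ≈ -7.5134e+7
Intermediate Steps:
P = -20053 (P = 9 - 20062 = -20053)
b = 4/39055 (b = -4/(-19002 - 20053) = -4/(-39055) = -4*(-1/39055) = 4/39055 ≈ 0.00010242)
(136**2 + (-11236 + b))*(8895 + k) = (136**2 + (-11236 + 4/39055))*(8895 - 19244) = (18496 - 438821976/39055)*(-10349) = (283539304/39055)*(-10349) = -2934348257096/39055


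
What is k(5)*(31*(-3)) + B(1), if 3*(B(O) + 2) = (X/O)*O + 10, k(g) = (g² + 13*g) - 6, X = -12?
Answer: -23444/3 ≈ -7814.7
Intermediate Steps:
k(g) = -6 + g² + 13*g
B(O) = -8/3 (B(O) = -2 + ((-12/O)*O + 10)/3 = -2 + (-12 + 10)/3 = -2 + (⅓)*(-2) = -2 - ⅔ = -8/3)
k(5)*(31*(-3)) + B(1) = (-6 + 5² + 13*5)*(31*(-3)) - 8/3 = (-6 + 25 + 65)*(-93) - 8/3 = 84*(-93) - 8/3 = -7812 - 8/3 = -23444/3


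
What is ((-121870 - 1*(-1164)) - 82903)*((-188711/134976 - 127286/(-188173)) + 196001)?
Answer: -59623655671328171437/1494049344 ≈ -3.9907e+10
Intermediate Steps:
((-121870 - 1*(-1164)) - 82903)*((-188711/134976 - 127286/(-188173)) + 196001) = ((-121870 + 1164) - 82903)*((-188711*1/134976 - 127286*(-1/188173)) + 196001) = (-120706 - 82903)*((-188711/134976 + 127286/188173) + 196001) = -203609*(-18329759867/25398838848 + 196001) = -203609*4978179483286981/25398838848 = -59623655671328171437/1494049344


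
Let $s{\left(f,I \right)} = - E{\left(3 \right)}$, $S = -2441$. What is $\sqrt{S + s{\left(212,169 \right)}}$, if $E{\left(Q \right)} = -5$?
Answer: $2 i \sqrt{609} \approx 49.356 i$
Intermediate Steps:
$s{\left(f,I \right)} = 5$ ($s{\left(f,I \right)} = \left(-1\right) \left(-5\right) = 5$)
$\sqrt{S + s{\left(212,169 \right)}} = \sqrt{-2441 + 5} = \sqrt{-2436} = 2 i \sqrt{609}$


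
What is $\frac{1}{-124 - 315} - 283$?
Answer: $- \frac{124238}{439} \approx -283.0$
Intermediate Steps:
$\frac{1}{-124 - 315} - 283 = \frac{1}{-439} - 283 = - \frac{1}{439} - 283 = - \frac{124238}{439}$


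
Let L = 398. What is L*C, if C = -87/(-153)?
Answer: 11542/51 ≈ 226.31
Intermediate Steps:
C = 29/51 (C = -87*(-1/153) = 29/51 ≈ 0.56863)
L*C = 398*(29/51) = 11542/51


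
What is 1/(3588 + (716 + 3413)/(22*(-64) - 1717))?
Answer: 3125/11208371 ≈ 0.00027881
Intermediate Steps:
1/(3588 + (716 + 3413)/(22*(-64) - 1717)) = 1/(3588 + 4129/(-1408 - 1717)) = 1/(3588 + 4129/(-3125)) = 1/(3588 + 4129*(-1/3125)) = 1/(3588 - 4129/3125) = 1/(11208371/3125) = 3125/11208371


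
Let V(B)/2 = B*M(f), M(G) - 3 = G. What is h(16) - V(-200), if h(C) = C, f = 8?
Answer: 4416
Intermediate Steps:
M(G) = 3 + G
V(B) = 22*B (V(B) = 2*(B*(3 + 8)) = 2*(B*11) = 2*(11*B) = 22*B)
h(16) - V(-200) = 16 - 22*(-200) = 16 - 1*(-4400) = 16 + 4400 = 4416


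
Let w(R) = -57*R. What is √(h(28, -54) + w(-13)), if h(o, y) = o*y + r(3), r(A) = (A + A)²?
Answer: 7*I*√15 ≈ 27.111*I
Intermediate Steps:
r(A) = 4*A² (r(A) = (2*A)² = 4*A²)
h(o, y) = 36 + o*y (h(o, y) = o*y + 4*3² = o*y + 4*9 = o*y + 36 = 36 + o*y)
√(h(28, -54) + w(-13)) = √((36 + 28*(-54)) - 57*(-13)) = √((36 - 1512) + 741) = √(-1476 + 741) = √(-735) = 7*I*√15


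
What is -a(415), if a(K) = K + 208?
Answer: -623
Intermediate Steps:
a(K) = 208 + K
-a(415) = -(208 + 415) = -1*623 = -623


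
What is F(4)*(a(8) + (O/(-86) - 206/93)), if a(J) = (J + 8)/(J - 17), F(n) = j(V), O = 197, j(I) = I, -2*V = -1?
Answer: -150767/47988 ≈ -3.1418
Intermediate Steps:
V = ½ (V = -½*(-1) = ½ ≈ 0.50000)
F(n) = ½
a(J) = (8 + J)/(-17 + J)
F(4)*(a(8) + (O/(-86) - 206/93)) = ((8 + 8)/(-17 + 8) + (197/(-86) - 206/93))/2 = (16/(-9) + (197*(-1/86) - 206*1/93))/2 = (-⅑*16 + (-197/86 - 206/93))/2 = (-16/9 - 36037/7998)/2 = (½)*(-150767/23994) = -150767/47988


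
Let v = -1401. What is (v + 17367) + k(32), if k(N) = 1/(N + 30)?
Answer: 989893/62 ≈ 15966.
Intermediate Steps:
k(N) = 1/(30 + N)
(v + 17367) + k(32) = (-1401 + 17367) + 1/(30 + 32) = 15966 + 1/62 = 989893/62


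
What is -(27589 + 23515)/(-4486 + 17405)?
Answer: -51104/12919 ≈ -3.9557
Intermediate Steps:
-(27589 + 23515)/(-4486 + 17405) = -51104/12919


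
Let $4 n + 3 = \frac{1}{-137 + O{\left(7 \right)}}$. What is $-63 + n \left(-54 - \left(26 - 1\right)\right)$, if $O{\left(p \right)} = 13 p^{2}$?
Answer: $- \frac{7579}{2000} \approx -3.7895$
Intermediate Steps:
$n = - \frac{1499}{2000}$ ($n = - \frac{3}{4} + \frac{1}{4 \left(-137 + 13 \cdot 7^{2}\right)} = - \frac{3}{4} + \frac{1}{4 \left(-137 + 13 \cdot 49\right)} = - \frac{3}{4} + \frac{1}{4 \left(-137 + 637\right)} = - \frac{3}{4} + \frac{1}{4 \cdot 500} = - \frac{3}{4} + \frac{1}{4} \cdot \frac{1}{500} = - \frac{3}{4} + \frac{1}{2000} = - \frac{1499}{2000} \approx -0.7495$)
$-63 + n \left(-54 - \left(26 - 1\right)\right) = -63 - \frac{1499 \left(-54 - \left(26 - 1\right)\right)}{2000} = -63 - \frac{1499 \left(-54 - 25\right)}{2000} = -63 - - \frac{118421}{2000} = -63 + \frac{118421}{2000} = - \frac{7579}{2000}$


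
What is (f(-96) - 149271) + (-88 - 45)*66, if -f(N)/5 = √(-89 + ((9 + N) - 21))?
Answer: -158049 - 5*I*√197 ≈ -1.5805e+5 - 70.178*I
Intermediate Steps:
f(N) = -5*√(-101 + N) (f(N) = -5*√(-89 + ((9 + N) - 21)) = -5*√(-89 + (-12 + N)) = -5*√(-101 + N))
(f(-96) - 149271) + (-88 - 45)*66 = (-5*√(-101 - 96) - 149271) + (-88 - 45)*66 = (-5*I*√197 - 149271) - 133*66 = (-5*I*√197 - 149271) - 8778 = (-149271 - 5*I*√197) - 8778 = -158049 - 5*I*√197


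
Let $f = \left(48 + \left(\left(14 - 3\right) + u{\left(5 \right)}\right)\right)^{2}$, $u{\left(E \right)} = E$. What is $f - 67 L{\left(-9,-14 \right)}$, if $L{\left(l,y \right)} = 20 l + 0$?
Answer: $16156$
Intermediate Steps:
$L{\left(l,y \right)} = 20 l$
$f = 4096$ ($f = \left(48 + \left(\left(14 - 3\right) + 5\right)\right)^{2} = \left(48 + \left(11 + 5\right)\right)^{2} = \left(48 + 16\right)^{2} = 64^{2} = 4096$)
$f - 67 L{\left(-9,-14 \right)} = 4096 - 67 \cdot 20 \left(-9\right) = 4096 - -12060 = 4096 + 12060 = 16156$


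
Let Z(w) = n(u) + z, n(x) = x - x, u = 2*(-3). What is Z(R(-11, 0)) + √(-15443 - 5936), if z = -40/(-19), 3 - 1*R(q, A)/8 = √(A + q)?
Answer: 40/19 + I*√21379 ≈ 2.1053 + 146.22*I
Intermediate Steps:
R(q, A) = 24 - 8*√(A + q)
u = -6
n(x) = 0
z = 40/19 (z = -40*(-1/19) = 40/19 ≈ 2.1053)
Z(w) = 40/19 (Z(w) = 0 + 40/19 = 40/19)
Z(R(-11, 0)) + √(-15443 - 5936) = 40/19 + √(-15443 - 5936) = 40/19 + √(-21379) = 40/19 + I*√21379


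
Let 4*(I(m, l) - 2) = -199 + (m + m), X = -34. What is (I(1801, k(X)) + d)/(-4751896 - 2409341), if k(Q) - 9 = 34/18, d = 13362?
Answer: -18953/9548316 ≈ -0.0019850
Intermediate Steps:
k(Q) = 98/9 (k(Q) = 9 + 34/18 = 9 + 34*(1/18) = 9 + 17/9 = 98/9)
I(m, l) = -191/4 + m/2 (I(m, l) = 2 + (-199 + (m + m))/4 = 2 + (-199 + 2*m)/4 = 2 + (-199/4 + m/2) = -191/4 + m/2)
(I(1801, k(X)) + d)/(-4751896 - 2409341) = ((-191/4 + (1/2)*1801) + 13362)/(-4751896 - 2409341) = ((-191/4 + 1801/2) + 13362)/(-7161237) = (3411/4 + 13362)*(-1/7161237) = (56859/4)*(-1/7161237) = -18953/9548316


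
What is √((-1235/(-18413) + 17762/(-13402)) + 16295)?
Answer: √248055676998308548321/123385513 ≈ 127.65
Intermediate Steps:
√((-1235/(-18413) + 17762/(-13402)) + 16295) = √((-1235*(-1/18413) + 17762*(-1/13402)) + 16295) = √((1235/18413 - 8881/6701) + 16295) = √(-155250118/123385513 + 16295) = √(2010411684217/123385513) = √248055676998308548321/123385513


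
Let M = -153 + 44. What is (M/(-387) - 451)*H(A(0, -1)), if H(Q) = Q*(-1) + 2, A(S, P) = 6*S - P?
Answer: -174428/387 ≈ -450.72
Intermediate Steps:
A(S, P) = -P + 6*S
M = -109
H(Q) = 2 - Q (H(Q) = -Q + 2 = 2 - Q)
(M/(-387) - 451)*H(A(0, -1)) = (-109/(-387) - 451)*(2 - (-1*(-1) + 6*0)) = (-109*(-1/387) - 451)*(2 - (1 + 0)) = (109/387 - 451)*(2 - 1*1) = -174428*(2 - 1)/387 = -174428/387*1 = -174428/387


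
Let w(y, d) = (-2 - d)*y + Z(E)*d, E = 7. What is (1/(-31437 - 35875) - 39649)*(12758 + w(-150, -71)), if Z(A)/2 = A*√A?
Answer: -114760700027/1202 + 189488597719*√7/4808 ≈ 8.7972e+6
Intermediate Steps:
Z(A) = 2*A^(3/2) (Z(A) = 2*(A*√A) = 2*A^(3/2))
w(y, d) = y*(-2 - d) + 14*d*√7 (w(y, d) = (-2 - d)*y + (2*7^(3/2))*d = y*(-2 - d) + (2*(7*√7))*d = y*(-2 - d) + (14*√7)*d = y*(-2 - d) + 14*d*√7)
(1/(-31437 - 35875) - 39649)*(12758 + w(-150, -71)) = (1/(-31437 - 35875) - 39649)*(12758 + (-2*(-150) - 1*(-71)*(-150) + 14*(-71)*√7)) = (1/(-67312) - 39649)*(12758 + (300 - 10650 - 994*√7)) = (-1/67312 - 39649)*(12758 + (-10350 - 994*√7)) = -2668853489*(2408 - 994*√7)/67312 = -114760700027/1202 + 189488597719*√7/4808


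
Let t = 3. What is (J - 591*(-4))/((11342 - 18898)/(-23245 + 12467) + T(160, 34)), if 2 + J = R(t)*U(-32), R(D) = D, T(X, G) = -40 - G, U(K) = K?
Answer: -6105737/197504 ≈ -30.914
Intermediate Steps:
J = -98 (J = -2 + 3*(-32) = -2 - 96 = -98)
(J - 591*(-4))/((11342 - 18898)/(-23245 + 12467) + T(160, 34)) = (-98 - 591*(-4))/((11342 - 18898)/(-23245 + 12467) + (-40 - 1*34)) = (-98 + 2364)/(-7556/(-10778) + (-40 - 34)) = 2266/(-7556*(-1/10778) - 74) = 2266/(3778/5389 - 74) = 2266/(-395008/5389) = 2266*(-5389/395008) = -6105737/197504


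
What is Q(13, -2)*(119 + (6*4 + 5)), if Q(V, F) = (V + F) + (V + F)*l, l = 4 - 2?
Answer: 4884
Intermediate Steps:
l = 2
Q(V, F) = 3*F + 3*V (Q(V, F) = (V + F) + (V + F)*2 = (F + V) + (F + V)*2 = (F + V) + (2*F + 2*V) = 3*F + 3*V)
Q(13, -2)*(119 + (6*4 + 5)) = (3*(-2) + 3*13)*(119 + (6*4 + 5)) = (-6 + 39)*(119 + (24 + 5)) = 33*(119 + 29) = 33*148 = 4884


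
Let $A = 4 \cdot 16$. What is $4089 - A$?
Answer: $4025$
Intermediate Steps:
$A = 64$
$4089 - A = 4089 - 64 = 4025$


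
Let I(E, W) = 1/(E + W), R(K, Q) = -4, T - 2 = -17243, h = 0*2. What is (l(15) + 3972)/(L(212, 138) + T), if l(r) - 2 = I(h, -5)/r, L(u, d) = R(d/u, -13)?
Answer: -298049/1293375 ≈ -0.23044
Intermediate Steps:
h = 0
T = -17241 (T = 2 - 17243 = -17241)
L(u, d) = -4
l(r) = 2 - 1/(5*r) (l(r) = 2 + 1/((0 - 5)*r) = 2 + 1/((-5)*r) = 2 - 1/(5*r))
(l(15) + 3972)/(L(212, 138) + T) = ((2 - ⅕/15) + 3972)/(-4 - 17241) = ((2 - ⅕*1/15) + 3972)/(-17245) = ((2 - 1/75) + 3972)*(-1/17245) = (149/75 + 3972)*(-1/17245) = (298049/75)*(-1/17245) = -298049/1293375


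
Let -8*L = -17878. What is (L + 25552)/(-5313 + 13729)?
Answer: 111147/33664 ≈ 3.3017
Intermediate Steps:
L = 8939/4 (L = -1/8*(-17878) = 8939/4 ≈ 2234.8)
(L + 25552)/(-5313 + 13729) = (8939/4 + 25552)/(-5313 + 13729) = (111147/4)/8416 = (111147/4)*(1/8416) = 111147/33664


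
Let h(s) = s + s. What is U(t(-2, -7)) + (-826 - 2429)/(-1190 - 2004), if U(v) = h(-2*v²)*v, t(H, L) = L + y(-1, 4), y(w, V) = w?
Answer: 6544567/3194 ≈ 2049.0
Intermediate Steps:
t(H, L) = -1 + L (t(H, L) = L - 1 = -1 + L)
h(s) = 2*s
U(v) = -4*v³ (U(v) = (2*(-2*v²))*v = (-4*v²)*v = -4*v³)
U(t(-2, -7)) + (-826 - 2429)/(-1190 - 2004) = -4*(-1 - 7)³ + (-826 - 2429)/(-1190 - 2004) = -4*(-8)³ - 3255/(-3194) = -4*(-512) - 3255*(-1/3194) = 2048 + 3255/3194 = 6544567/3194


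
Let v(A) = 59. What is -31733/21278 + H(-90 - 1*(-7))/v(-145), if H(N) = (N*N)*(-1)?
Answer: -148456389/1255402 ≈ -118.25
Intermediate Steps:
H(N) = -N² (H(N) = N²*(-1) = -N²)
-31733/21278 + H(-90 - 1*(-7))/v(-145) = -31733/21278 - (-90 - 1*(-7))²/59 = -31733*1/21278 - (-90 + 7)²*(1/59) = -31733/21278 - 1*(-83)²*(1/59) = -31733/21278 - 1*6889*(1/59) = -31733/21278 - 6889*1/59 = -31733/21278 - 6889/59 = -148456389/1255402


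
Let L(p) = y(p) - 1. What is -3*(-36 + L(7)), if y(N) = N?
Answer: 90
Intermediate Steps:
L(p) = -1 + p (L(p) = p - 1 = -1 + p)
-3*(-36 + L(7)) = -3*(-36 + (-1 + 7)) = -3*(-36 + 6) = -3*(-30) = 90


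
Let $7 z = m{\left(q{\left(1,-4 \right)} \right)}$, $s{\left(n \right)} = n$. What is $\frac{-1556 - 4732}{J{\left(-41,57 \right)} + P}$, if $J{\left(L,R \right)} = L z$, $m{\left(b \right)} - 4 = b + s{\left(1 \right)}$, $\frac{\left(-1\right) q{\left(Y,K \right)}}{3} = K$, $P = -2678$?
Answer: $\frac{14672}{6481} \approx 2.2638$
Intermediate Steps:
$q{\left(Y,K \right)} = - 3 K$
$m{\left(b \right)} = 5 + b$ ($m{\left(b \right)} = 4 + \left(b + 1\right) = 4 + \left(1 + b\right) = 5 + b$)
$z = \frac{17}{7}$ ($z = \frac{5 - -12}{7} = \frac{5 + 12}{7} = \frac{1}{7} \cdot 17 = \frac{17}{7} \approx 2.4286$)
$J{\left(L,R \right)} = \frac{17 L}{7}$ ($J{\left(L,R \right)} = L \frac{17}{7} = \frac{17 L}{7}$)
$\frac{-1556 - 4732}{J{\left(-41,57 \right)} + P} = \frac{-1556 - 4732}{\frac{17}{7} \left(-41\right) - 2678} = - \frac{6288}{- \frac{697}{7} - 2678} = - \frac{6288}{- \frac{19443}{7}} = \left(-6288\right) \left(- \frac{7}{19443}\right) = \frac{14672}{6481}$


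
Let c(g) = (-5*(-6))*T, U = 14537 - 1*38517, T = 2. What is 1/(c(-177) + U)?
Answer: -1/23920 ≈ -4.1806e-5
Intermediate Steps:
U = -23980 (U = 14537 - 38517 = -23980)
c(g) = 60 (c(g) = -5*(-6)*2 = 30*2 = 60)
1/(c(-177) + U) = 1/(60 - 23980) = 1/(-23920) = -1/23920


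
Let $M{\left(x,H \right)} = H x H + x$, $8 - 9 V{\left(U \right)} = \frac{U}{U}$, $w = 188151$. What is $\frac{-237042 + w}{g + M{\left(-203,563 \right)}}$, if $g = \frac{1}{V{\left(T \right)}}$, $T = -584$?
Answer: $\frac{342237}{450414361} \approx 0.00075983$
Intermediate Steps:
$V{\left(U \right)} = \frac{7}{9}$ ($V{\left(U \right)} = \frac{8}{9} - \frac{U \frac{1}{U}}{9} = \frac{8}{9} - \frac{1}{9} = \frac{7}{9}$)
$M{\left(x,H \right)} = x + x H^{2}$ ($M{\left(x,H \right)} = x H^{2} + x = x + x H^{2}$)
$g = \frac{9}{7}$ ($g = \frac{1}{\frac{7}{9}} = \frac{9}{7} \approx 1.2857$)
$\frac{-237042 + w}{g + M{\left(-203,563 \right)}} = \frac{-237042 + 188151}{\frac{9}{7} - 203 \left(1 + 563^{2}\right)} = - \frac{48891}{\frac{9}{7} - 203 \left(1 + 316969\right)} = - \frac{48891}{\frac{9}{7} - 64344910} = - \frac{48891}{- \frac{450414361}{7}} = \left(-48891\right) \left(- \frac{7}{450414361}\right) = \frac{342237}{450414361}$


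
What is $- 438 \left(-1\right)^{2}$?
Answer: $-438$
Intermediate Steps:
$- 438 \left(-1\right)^{2} = \left(-438\right) 1 = -438$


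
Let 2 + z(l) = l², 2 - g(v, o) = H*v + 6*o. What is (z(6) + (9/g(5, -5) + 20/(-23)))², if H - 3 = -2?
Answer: 5331481/4761 ≈ 1119.8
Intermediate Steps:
H = 1 (H = 3 - 2 = 1)
g(v, o) = 2 - v - 6*o (g(v, o) = 2 - (1*v + 6*o) = 2 - (v + 6*o) = 2 + (-v - 6*o) = 2 - v - 6*o)
z(l) = -2 + l²
(z(6) + (9/g(5, -5) + 20/(-23)))² = ((-2 + 6²) + (9/(2 - 1*5 - 6*(-5)) + 20/(-23)))² = ((-2 + 36) + (9/(2 - 5 + 30) + 20*(-1/23)))² = (34 + (9/27 - 20/23))² = (34 + (9*(1/27) - 20/23))² = (34 + (⅓ - 20/23))² = (34 - 37/69)² = (2309/69)² = 5331481/4761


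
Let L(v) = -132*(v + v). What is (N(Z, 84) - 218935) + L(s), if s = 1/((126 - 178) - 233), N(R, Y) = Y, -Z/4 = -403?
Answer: -20790757/95 ≈ -2.1885e+5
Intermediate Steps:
Z = 1612 (Z = -4*(-403) = 1612)
s = -1/285 (s = 1/(-52 - 233) = 1/(-285) = -1/285 ≈ -0.0035088)
L(v) = -264*v
(N(Z, 84) - 218935) + L(s) = (84 - 218935) - 264*(-1/285) = -218851 + 88/95 = -20790757/95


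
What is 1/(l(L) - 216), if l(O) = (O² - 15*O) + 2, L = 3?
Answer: -1/250 ≈ -0.0040000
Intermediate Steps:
l(O) = 2 + O² - 15*O
1/(l(L) - 216) = 1/((2 + 3² - 15*3) - 216) = 1/((2 + 9 - 45) - 216) = 1/(-34 - 216) = 1/(-250) = -1/250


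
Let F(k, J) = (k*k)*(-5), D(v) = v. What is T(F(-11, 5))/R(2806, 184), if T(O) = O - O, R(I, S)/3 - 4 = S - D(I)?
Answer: 0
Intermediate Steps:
F(k, J) = -5*k**2 (F(k, J) = k**2*(-5) = -5*k**2)
R(I, S) = 12 - 3*I + 3*S (R(I, S) = 12 + 3*(S - I) = 12 + (-3*I + 3*S) = 12 - 3*I + 3*S)
T(O) = 0
T(F(-11, 5))/R(2806, 184) = 0/(12 - 3*2806 + 3*184) = 0/(12 - 8418 + 552) = 0/(-7854) = 0*(-1/7854) = 0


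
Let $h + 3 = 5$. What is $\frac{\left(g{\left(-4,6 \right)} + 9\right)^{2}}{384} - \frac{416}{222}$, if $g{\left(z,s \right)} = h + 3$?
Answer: $- \frac{4843}{3552} \approx -1.3635$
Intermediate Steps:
$h = 2$ ($h = -3 + 5 = 2$)
$g{\left(z,s \right)} = 5$ ($g{\left(z,s \right)} = 2 + 3 = 5$)
$\frac{\left(g{\left(-4,6 \right)} + 9\right)^{2}}{384} - \frac{416}{222} = \frac{\left(5 + 9\right)^{2}}{384} - \frac{416}{222} = 14^{2} \cdot \frac{1}{384} - \frac{208}{111} = 196 \cdot \frac{1}{384} - \frac{208}{111} = \frac{49}{96} - \frac{208}{111} = - \frac{4843}{3552}$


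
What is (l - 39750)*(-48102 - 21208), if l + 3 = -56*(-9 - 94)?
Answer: 2355500350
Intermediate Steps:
l = 5765 (l = -3 - 56*(-9 - 94) = -3 - 56*(-103) = -3 + 5768 = 5765)
(l - 39750)*(-48102 - 21208) = (5765 - 39750)*(-48102 - 21208) = -33985*(-69310) = 2355500350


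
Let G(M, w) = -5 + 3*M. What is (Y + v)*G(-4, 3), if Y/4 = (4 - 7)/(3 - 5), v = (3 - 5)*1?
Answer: -68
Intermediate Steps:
v = -2 (v = -2*1 = -2)
Y = 6 (Y = 4*((4 - 7)/(3 - 5)) = 4*(-3/(-2)) = 4*(-3*(-1/2)) = 4*(3/2) = 6)
(Y + v)*G(-4, 3) = (6 - 2)*(-5 + 3*(-4)) = 4*(-5 - 12) = 4*(-17) = -68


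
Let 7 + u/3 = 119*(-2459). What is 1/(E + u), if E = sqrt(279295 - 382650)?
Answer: -125412/110097202973 - I*sqrt(103355)/770680420811 ≈ -1.1391e-6 - 4.1715e-10*I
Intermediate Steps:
u = -877884 (u = -21 + 3*(119*(-2459)) = -21 + 3*(-292621) = -21 - 877863 = -877884)
E = I*sqrt(103355) (E = sqrt(-103355) = I*sqrt(103355) ≈ 321.49*I)
1/(E + u) = 1/(I*sqrt(103355) - 877884) = 1/(-877884 + I*sqrt(103355))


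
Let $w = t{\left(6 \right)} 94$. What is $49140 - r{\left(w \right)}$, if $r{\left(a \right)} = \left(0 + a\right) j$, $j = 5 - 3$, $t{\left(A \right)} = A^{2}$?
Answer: $42372$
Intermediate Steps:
$j = 2$ ($j = 5 - 3 = 2$)
$w = 3384$ ($w = 6^{2} \cdot 94 = 36 \cdot 94 = 3384$)
$r{\left(a \right)} = 2 a$ ($r{\left(a \right)} = \left(0 + a\right) 2 = a 2 = 2 a$)
$49140 - r{\left(w \right)} = 49140 - 2 \cdot 3384 = 49140 - 6768 = 42372$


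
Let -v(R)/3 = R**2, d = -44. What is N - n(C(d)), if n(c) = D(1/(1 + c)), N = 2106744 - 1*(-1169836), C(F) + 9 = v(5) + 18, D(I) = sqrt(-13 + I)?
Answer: 3276580 - 3*I*sqrt(6110)/65 ≈ 3.2766e+6 - 3.6077*I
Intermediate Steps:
v(R) = -3*R**2
C(F) = -66 (C(F) = -9 + (-3*5**2 + 18) = -9 + (-3*25 + 18) = -9 + (-75 + 18) = -9 - 57 = -66)
N = 3276580 (N = 2106744 + 1169836 = 3276580)
n(c) = sqrt(-13 + 1/(1 + c))
N - n(C(d)) = 3276580 - sqrt((-12 - 13*(-66))/(1 - 66)) = 3276580 - sqrt((-12 + 858)/(-65)) = 3276580 - sqrt(-1/65*846) = 3276580 - sqrt(-846/65) = 3276580 - 3*I*sqrt(6110)/65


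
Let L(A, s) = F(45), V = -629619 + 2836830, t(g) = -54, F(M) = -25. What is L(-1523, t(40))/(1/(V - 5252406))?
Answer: 76129875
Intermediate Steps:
V = 2207211
L(A, s) = -25
L(-1523, t(40))/(1/(V - 5252406)) = -25/(1/(2207211 - 5252406)) = -25/(1/(-3045195)) = -25/(-1/3045195) = -25*(-3045195) = 76129875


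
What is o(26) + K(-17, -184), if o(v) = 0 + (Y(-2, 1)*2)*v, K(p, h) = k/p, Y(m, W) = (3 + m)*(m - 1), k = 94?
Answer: -2746/17 ≈ -161.53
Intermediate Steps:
Y(m, W) = (-1 + m)*(3 + m) (Y(m, W) = (3 + m)*(-1 + m) = (-1 + m)*(3 + m))
K(p, h) = 94/p
o(v) = -6*v (o(v) = 0 + ((-3 + (-2)² + 2*(-2))*2)*v = 0 + ((-3 + 4 - 4)*2)*v = 0 + (-3*2)*v = 0 - 6*v = -6*v)
o(26) + K(-17, -184) = -6*26 + 94/(-17) = -156 + 94*(-1/17) = -156 - 94/17 = -2746/17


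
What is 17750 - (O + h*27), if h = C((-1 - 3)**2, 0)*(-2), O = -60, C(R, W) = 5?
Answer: 18080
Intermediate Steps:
h = -10 (h = 5*(-2) = -10)
17750 - (O + h*27) = 17750 - (-60 - 10*27) = 17750 - (-60 - 270) = 17750 - 1*(-330) = 17750 + 330 = 18080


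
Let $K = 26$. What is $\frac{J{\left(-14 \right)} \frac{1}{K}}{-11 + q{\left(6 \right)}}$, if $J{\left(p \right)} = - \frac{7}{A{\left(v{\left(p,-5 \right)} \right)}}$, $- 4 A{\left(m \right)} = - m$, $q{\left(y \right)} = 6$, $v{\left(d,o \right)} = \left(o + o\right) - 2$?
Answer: $- \frac{7}{390} \approx -0.017949$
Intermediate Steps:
$v{\left(d,o \right)} = -2 + 2 o$ ($v{\left(d,o \right)} = 2 o - 2 = -2 + 2 o$)
$A{\left(m \right)} = \frac{m}{4}$ ($A{\left(m \right)} = - \frac{\left(-1\right) m}{4} = \frac{m}{4}$)
$J{\left(p \right)} = \frac{7}{3}$ ($J{\left(p \right)} = - \frac{7}{\frac{1}{4} \left(-2 + 2 \left(-5\right)\right)} = - \frac{7}{\frac{1}{4} \left(-2 - 10\right)} = - \frac{7}{\frac{1}{4} \left(-12\right)} = - \frac{7}{-3} = \left(-7\right) \left(- \frac{1}{3}\right) = \frac{7}{3}$)
$\frac{J{\left(-14 \right)} \frac{1}{K}}{-11 + q{\left(6 \right)}} = \frac{\frac{7}{3} \cdot \frac{1}{26}}{-11 + 6} = \frac{\frac{7}{3} \cdot \frac{1}{26}}{-5} = \left(- \frac{1}{5}\right) \frac{7}{78} = - \frac{7}{390}$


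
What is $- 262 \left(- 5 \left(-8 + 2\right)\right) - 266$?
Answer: $-8126$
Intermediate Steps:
$- 262 \left(- 5 \left(-8 + 2\right)\right) - 266 = - 262 \left(\left(-5\right) \left(-6\right)\right) - 266 = \left(-262\right) 30 - 266 = -7860 - 266 = -8126$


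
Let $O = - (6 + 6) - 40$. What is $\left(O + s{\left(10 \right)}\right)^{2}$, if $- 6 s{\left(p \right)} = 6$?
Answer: $2809$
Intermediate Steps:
$s{\left(p \right)} = -1$ ($s{\left(p \right)} = \left(- \frac{1}{6}\right) 6 = -1$)
$O = -52$ ($O = \left(-1\right) 12 - 40 = -12 - 40 = -52$)
$\left(O + s{\left(10 \right)}\right)^{2} = \left(-52 - 1\right)^{2} = \left(-53\right)^{2} = 2809$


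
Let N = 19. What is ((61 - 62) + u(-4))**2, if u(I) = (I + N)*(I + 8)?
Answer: 3481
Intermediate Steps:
u(I) = (8 + I)*(19 + I) (u(I) = (I + 19)*(I + 8) = (19 + I)*(8 + I) = (8 + I)*(19 + I))
((61 - 62) + u(-4))**2 = ((61 - 62) + (152 + (-4)**2 + 27*(-4)))**2 = (-1 + (152 + 16 - 108))**2 = (-1 + 60)**2 = 59**2 = 3481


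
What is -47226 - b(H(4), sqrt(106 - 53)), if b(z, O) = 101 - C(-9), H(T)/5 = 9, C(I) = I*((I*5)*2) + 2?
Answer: -46515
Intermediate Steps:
C(I) = 2 + 10*I**2 (C(I) = I*((5*I)*2) + 2 = I*(10*I) + 2 = 10*I**2 + 2 = 2 + 10*I**2)
H(T) = 45 (H(T) = 5*9 = 45)
b(z, O) = -711 (b(z, O) = 101 - (2 + 10*(-9)**2) = 101 - (2 + 10*81) = 101 - (2 + 810) = 101 - 1*812 = 101 - 812 = -711)
-47226 - b(H(4), sqrt(106 - 53)) = -47226 - 1*(-711) = -47226 + 711 = -46515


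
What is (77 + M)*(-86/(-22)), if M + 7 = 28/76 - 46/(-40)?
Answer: 1168611/4180 ≈ 279.57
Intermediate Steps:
M = -2083/380 (M = -7 + (28/76 - 46/(-40)) = -7 + (28*(1/76) - 46*(-1/40)) = -7 + (7/19 + 23/20) = -7 + 577/380 = -2083/380 ≈ -5.4816)
(77 + M)*(-86/(-22)) = (77 - 2083/380)*(-86/(-22)) = 27177*(-86*(-1/22))/380 = (27177/380)*(43/11) = 1168611/4180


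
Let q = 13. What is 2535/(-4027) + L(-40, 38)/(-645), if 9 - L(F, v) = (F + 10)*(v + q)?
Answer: -2610876/865805 ≈ -3.0155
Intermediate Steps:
L(F, v) = 9 - (10 + F)*(13 + v) (L(F, v) = 9 - (F + 10)*(v + 13) = 9 - (10 + F)*(13 + v))
2535/(-4027) + L(-40, 38)/(-645) = 2535/(-4027) + (-121 - 13*(-40) - 10*38 - 1*(-40)*38)/(-645) = 2535*(-1/4027) + (-121 + 520 - 380 + 1520)*(-1/645) = -2535/4027 + 1539*(-1/645) = -2535/4027 - 513/215 = -2610876/865805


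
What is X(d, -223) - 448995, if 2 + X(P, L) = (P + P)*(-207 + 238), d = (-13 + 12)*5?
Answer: -449307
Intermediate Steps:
d = -5 (d = -1*5 = -5)
X(P, L) = -2 + 62*P (X(P, L) = -2 + (P + P)*(-207 + 238) = -2 + (2*P)*31 = -2 + 62*P)
X(d, -223) - 448995 = (-2 + 62*(-5)) - 448995 = (-2 - 310) - 448995 = -312 - 448995 = -449307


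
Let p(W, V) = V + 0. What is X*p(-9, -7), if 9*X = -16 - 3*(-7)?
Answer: -35/9 ≈ -3.8889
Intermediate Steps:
X = 5/9 (X = (-16 - 3*(-7))/9 = (-16 + 21)/9 = (1/9)*5 = 5/9 ≈ 0.55556)
p(W, V) = V
X*p(-9, -7) = (5/9)*(-7) = -35/9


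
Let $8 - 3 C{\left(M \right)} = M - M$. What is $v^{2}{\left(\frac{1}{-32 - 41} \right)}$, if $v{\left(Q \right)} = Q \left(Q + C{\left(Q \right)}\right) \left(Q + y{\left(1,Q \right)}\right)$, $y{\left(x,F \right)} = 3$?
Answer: $\frac{16042248964}{1362008036601} \approx 0.011778$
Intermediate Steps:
$C{\left(M \right)} = \frac{8}{3}$ ($C{\left(M \right)} = \frac{8}{3} - \frac{M - M}{3} = \frac{8}{3} - 0 = \frac{8}{3} + 0 = \frac{8}{3}$)
$v{\left(Q \right)} = Q \left(3 + Q\right) \left(\frac{8}{3} + Q\right)$ ($v{\left(Q \right)} = Q \left(Q + \frac{8}{3}\right) \left(Q + 3\right) = Q \left(\frac{8}{3} + Q\right) \left(3 + Q\right) = Q \left(3 + Q\right) \left(\frac{8}{3} + Q\right)$)
$v^{2}{\left(\frac{1}{-32 - 41} \right)} = \left(\frac{24 + 3 \left(\frac{1}{-32 - 41}\right)^{2} + \frac{17}{-32 - 41}}{3 \left(-32 - 41\right)}\right)^{2} = \left(\frac{24 + 3 \left(\frac{1}{-73}\right)^{2} + \frac{17}{-73}}{3 \left(-73\right)}\right)^{2} = \left(\frac{1}{3} \left(- \frac{1}{73}\right) \left(24 + 3 \left(- \frac{1}{73}\right)^{2} + 17 \left(- \frac{1}{73}\right)\right)\right)^{2} = \left(\frac{1}{3} \left(- \frac{1}{73}\right) \left(24 + 3 \cdot \frac{1}{5329} - \frac{17}{73}\right)\right)^{2} = \left(\frac{1}{3} \left(- \frac{1}{73}\right) \left(24 + \frac{3}{5329} - \frac{17}{73}\right)\right)^{2} = \left(\frac{1}{3} \left(- \frac{1}{73}\right) \frac{126658}{5329}\right)^{2} = \left(- \frac{126658}{1167051}\right)^{2} = \frac{16042248964}{1362008036601}$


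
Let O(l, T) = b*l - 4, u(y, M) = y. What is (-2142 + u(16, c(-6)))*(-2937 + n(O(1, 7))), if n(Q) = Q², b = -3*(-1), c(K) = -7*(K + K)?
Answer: 6241936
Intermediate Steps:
c(K) = -14*K
b = 3
O(l, T) = -4 + 3*l (O(l, T) = 3*l - 4 = -4 + 3*l)
(-2142 + u(16, c(-6)))*(-2937 + n(O(1, 7))) = (-2142 + 16)*(-2937 + (-4 + 3*1)²) = -2126*(-2937 + (-4 + 3)²) = -2126*(-2937 + (-1)²) = -2126*(-2937 + 1) = -2126*(-2936) = 6241936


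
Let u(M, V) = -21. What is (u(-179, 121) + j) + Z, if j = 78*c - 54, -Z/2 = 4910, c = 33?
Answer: -7321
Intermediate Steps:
Z = -9820 (Z = -2*4910 = -9820)
j = 2520 (j = 78*33 - 54 = 2574 - 54 = 2520)
(u(-179, 121) + j) + Z = (-21 + 2520) - 9820 = 2499 - 9820 = -7321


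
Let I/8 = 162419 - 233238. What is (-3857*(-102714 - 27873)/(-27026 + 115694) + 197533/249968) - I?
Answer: 1056922547915717/1847013552 ≈ 5.7223e+5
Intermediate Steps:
I = -566552 (I = 8*(162419 - 233238) = 8*(-70819) = -566552)
(-3857*(-102714 - 27873)/(-27026 + 115694) + 197533/249968) - I = (-3857*(-102714 - 27873)/(-27026 + 115694) + 197533/249968) - 1*(-566552) = (-3857/(88668/(-130587)) + 197533*(1/249968)) + 566552 = (-3857/(88668*(-1/130587)) + 197533/249968) + 566552 = (-3857/(-29556/43529) + 197533/249968) + 566552 = (-3857*(-43529/29556) + 197533/249968) + 566552 = (167891353/29556 + 197533/249968) + 566552 = 10493326003013/1847013552 + 566552 = 1056922547915717/1847013552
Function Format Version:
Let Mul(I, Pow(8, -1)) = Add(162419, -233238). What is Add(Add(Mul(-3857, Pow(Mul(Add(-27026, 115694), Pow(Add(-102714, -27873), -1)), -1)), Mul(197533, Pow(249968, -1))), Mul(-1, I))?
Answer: Rational(1056922547915717, 1847013552) ≈ 5.7223e+5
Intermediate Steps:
I = -566552 (I = Mul(8, Add(162419, -233238)) = Mul(8, -70819) = -566552)
Add(Add(Mul(-3857, Pow(Mul(Add(-27026, 115694), Pow(Add(-102714, -27873), -1)), -1)), Mul(197533, Pow(249968, -1))), Mul(-1, I)) = Add(Add(Mul(-3857, Pow(Mul(Add(-27026, 115694), Pow(Add(-102714, -27873), -1)), -1)), Mul(197533, Pow(249968, -1))), Mul(-1, -566552)) = Add(Add(Mul(-3857, Pow(Mul(88668, Pow(-130587, -1)), -1)), Mul(197533, Rational(1, 249968))), 566552) = Add(Add(Mul(-3857, Pow(Mul(88668, Rational(-1, 130587)), -1)), Rational(197533, 249968)), 566552) = Add(Add(Mul(-3857, Pow(Rational(-29556, 43529), -1)), Rational(197533, 249968)), 566552) = Add(Add(Mul(-3857, Rational(-43529, 29556)), Rational(197533, 249968)), 566552) = Add(Add(Rational(167891353, 29556), Rational(197533, 249968)), 566552) = Add(Rational(10493326003013, 1847013552), 566552) = Rational(1056922547915717, 1847013552)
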